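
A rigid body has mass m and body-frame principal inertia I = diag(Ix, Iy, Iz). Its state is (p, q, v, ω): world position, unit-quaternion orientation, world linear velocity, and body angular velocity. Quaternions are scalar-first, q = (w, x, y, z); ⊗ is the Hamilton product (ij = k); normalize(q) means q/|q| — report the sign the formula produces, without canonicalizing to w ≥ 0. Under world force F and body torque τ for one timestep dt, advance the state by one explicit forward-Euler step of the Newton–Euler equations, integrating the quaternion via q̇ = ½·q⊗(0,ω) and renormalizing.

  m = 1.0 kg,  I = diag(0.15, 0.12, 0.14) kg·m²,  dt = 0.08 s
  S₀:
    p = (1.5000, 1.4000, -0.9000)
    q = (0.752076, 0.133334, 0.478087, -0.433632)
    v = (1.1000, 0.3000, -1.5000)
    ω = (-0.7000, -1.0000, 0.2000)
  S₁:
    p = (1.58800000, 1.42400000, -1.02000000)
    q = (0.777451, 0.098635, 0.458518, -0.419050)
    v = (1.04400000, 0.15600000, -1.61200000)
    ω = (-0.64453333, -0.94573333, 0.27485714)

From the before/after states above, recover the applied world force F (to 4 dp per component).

F = (-0.7000, -1.8000, -1.4000)

v₁ − v₀ = (-0.05600000, -0.14400000, -0.11200000)
m·(v₁−v₀)/dt = (-0.7000, -1.8000, -1.4000)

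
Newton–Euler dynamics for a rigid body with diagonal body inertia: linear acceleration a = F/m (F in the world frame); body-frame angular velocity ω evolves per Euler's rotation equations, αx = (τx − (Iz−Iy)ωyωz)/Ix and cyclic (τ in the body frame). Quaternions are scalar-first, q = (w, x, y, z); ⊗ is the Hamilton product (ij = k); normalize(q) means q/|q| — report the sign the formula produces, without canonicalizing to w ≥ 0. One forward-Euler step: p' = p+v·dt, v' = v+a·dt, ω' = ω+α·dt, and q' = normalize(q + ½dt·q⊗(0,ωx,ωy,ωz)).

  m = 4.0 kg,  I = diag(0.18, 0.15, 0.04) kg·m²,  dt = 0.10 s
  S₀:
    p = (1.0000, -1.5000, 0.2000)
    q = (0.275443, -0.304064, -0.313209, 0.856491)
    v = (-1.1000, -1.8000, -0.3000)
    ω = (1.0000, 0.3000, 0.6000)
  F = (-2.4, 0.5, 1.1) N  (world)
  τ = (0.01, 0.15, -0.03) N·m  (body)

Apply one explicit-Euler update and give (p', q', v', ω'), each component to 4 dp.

linear accel F/m = (-0.6000, 0.1250, 0.2750)
p' = p + v·dt = (0.8900, -1.6800, 0.1700)
v + (F/m)dt = (-1.1600, -1.7875, -0.2725)
gyro term ω×Iω = (-0.0198, 0.0840, -0.0090)
angular accel α = (0.1656, 0.4400, -0.5250)
new body rate ω' = (1.0166, 0.3440, 0.5475)
2q̇ = q⊗(0,ω) = (-0.1158679, -0.1694297, 1.1215623, 0.3872556)
updated quaternion q' = (0.2692, -0.3120, -0.2567, 0.8743)

p' = (0.8900, -1.6800, 0.1700)
q' = (0.2692, -0.3120, -0.2567, 0.8743)
v' = (-1.1600, -1.7875, -0.2725)
ω' = (1.0166, 0.3440, 0.5475)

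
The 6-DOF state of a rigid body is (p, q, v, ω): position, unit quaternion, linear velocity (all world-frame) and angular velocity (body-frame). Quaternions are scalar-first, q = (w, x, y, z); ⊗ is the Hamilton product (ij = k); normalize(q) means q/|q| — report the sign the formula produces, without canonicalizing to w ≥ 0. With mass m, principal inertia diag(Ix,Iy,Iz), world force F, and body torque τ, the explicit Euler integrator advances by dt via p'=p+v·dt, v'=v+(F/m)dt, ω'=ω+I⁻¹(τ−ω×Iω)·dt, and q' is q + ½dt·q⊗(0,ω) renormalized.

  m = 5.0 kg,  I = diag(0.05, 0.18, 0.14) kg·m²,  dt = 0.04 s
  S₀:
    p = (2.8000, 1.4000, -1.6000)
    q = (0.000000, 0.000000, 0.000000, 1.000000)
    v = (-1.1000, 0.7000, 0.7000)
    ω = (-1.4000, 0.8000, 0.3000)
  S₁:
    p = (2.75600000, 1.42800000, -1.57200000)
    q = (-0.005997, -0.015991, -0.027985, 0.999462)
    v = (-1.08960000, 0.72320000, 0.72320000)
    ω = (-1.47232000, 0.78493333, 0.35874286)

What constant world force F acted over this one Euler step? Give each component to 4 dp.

F = (1.3000, 2.9000, 2.9000)

Δv = v₁−v₀ = (0.01040000, 0.02320000, 0.02320000)
F = m·Δv/dt = (1.3000, 2.9000, 2.9000)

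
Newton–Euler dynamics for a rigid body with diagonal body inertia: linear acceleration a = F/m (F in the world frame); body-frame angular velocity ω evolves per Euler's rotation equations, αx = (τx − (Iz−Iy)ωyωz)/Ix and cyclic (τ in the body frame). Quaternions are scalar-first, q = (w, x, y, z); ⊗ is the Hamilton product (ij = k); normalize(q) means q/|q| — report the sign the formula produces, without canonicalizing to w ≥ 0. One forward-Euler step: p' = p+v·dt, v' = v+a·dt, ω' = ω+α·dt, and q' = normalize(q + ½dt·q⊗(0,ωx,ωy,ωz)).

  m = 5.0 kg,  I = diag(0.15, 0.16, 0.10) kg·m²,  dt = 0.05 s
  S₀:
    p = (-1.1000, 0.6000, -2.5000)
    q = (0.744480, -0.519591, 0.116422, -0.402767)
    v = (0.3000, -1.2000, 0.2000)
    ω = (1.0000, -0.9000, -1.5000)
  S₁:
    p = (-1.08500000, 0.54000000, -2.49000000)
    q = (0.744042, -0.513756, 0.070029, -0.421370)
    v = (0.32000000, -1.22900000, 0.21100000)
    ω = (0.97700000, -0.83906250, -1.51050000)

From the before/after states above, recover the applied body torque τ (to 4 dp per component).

τ = (-0.1500, 0.1200, -0.0300)

Δω = ω₁−ω₀ = (-0.02300000, 0.06093750, -0.01050000)
I·α + gyro = (-0.1500, 0.1200, -0.0300)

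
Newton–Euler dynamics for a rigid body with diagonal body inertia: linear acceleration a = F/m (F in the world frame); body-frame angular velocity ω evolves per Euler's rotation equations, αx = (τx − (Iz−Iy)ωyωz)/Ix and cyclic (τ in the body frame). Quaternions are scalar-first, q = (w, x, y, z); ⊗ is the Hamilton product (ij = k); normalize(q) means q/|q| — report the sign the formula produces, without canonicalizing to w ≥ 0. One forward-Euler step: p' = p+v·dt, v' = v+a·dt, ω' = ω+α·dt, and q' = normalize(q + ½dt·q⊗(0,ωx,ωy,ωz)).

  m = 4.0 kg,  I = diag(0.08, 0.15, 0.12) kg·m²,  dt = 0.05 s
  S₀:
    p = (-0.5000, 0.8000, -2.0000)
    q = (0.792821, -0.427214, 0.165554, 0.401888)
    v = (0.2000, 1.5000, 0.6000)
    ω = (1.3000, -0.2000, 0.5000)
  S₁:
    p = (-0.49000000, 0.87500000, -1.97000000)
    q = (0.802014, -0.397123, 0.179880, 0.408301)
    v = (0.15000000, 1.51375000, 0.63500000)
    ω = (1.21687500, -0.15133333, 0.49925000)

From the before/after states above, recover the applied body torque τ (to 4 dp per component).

τ = (-0.1300, 0.1200, -0.0200)

rate change Δω = (-0.08312500, 0.04866667, -0.00075000)
applied torque τ = (-0.1300, 0.1200, -0.0200)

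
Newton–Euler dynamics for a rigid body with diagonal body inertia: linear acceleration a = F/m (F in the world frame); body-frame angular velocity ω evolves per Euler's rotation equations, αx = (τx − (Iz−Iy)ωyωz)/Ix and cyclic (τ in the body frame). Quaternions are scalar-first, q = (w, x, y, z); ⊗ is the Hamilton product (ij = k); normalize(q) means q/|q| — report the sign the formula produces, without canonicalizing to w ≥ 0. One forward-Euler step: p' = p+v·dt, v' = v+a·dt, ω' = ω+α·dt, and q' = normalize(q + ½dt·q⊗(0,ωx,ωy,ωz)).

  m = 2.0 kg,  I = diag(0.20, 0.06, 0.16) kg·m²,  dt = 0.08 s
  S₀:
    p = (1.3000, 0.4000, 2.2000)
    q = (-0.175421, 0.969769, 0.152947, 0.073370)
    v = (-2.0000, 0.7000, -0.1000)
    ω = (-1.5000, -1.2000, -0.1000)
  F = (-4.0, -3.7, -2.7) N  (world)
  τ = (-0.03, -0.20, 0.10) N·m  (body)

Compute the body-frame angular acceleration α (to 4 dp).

gyro term ω×Iω = (0.0120, 0.0060, -0.2520)
angular accel α = (-0.2100, -3.4333, 2.2000)

α = (-0.2100, -3.4333, 2.2000)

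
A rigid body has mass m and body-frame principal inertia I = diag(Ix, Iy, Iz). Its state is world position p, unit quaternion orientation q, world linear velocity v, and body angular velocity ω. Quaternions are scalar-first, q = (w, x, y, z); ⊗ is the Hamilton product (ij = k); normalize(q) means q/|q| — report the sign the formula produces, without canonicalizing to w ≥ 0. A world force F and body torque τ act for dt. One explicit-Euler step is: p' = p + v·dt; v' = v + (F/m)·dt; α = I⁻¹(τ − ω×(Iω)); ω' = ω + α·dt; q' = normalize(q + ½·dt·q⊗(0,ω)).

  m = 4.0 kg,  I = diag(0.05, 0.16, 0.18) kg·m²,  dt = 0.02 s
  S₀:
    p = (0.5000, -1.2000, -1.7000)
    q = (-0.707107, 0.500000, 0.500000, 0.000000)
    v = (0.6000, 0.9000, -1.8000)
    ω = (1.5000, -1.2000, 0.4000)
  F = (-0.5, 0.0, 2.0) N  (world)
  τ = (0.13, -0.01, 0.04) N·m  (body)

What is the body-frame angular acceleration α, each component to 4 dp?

precession coupling ω×(Iω) = (-0.0096, -0.0780, -0.1980)
angular accel α = (2.7920, 0.4250, 1.3222)

α = (2.7920, 0.4250, 1.3222)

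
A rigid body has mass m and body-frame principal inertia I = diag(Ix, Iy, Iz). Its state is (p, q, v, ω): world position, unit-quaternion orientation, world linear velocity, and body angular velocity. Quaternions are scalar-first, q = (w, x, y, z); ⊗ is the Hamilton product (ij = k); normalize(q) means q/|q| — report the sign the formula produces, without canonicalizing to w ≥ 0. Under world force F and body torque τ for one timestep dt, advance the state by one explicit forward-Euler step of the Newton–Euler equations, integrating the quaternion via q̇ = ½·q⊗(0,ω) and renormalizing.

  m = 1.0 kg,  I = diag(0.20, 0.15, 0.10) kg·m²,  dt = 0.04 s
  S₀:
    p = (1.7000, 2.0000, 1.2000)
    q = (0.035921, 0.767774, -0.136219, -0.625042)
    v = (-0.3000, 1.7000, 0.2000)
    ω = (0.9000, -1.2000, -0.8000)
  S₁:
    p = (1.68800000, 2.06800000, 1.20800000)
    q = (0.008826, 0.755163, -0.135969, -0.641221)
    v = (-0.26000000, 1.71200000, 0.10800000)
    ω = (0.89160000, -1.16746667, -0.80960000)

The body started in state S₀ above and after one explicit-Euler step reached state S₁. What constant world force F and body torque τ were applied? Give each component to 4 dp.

Δv = v₁−v₀ = (0.04000000, 0.01200000, -0.09200000)
applied force F = (1.0000, 0.3000, -2.3000)
rate change Δω = (-0.00840000, 0.03253333, -0.00960000)
precession coupling = (-0.0480, -0.0720, 0.0540)
τ = I·(Δω/dt) + ω₀×(Iω₀) = (-0.0900, 0.0500, 0.0300)

F = (1.0000, 0.3000, -2.3000)
τ = (-0.0900, 0.0500, 0.0300)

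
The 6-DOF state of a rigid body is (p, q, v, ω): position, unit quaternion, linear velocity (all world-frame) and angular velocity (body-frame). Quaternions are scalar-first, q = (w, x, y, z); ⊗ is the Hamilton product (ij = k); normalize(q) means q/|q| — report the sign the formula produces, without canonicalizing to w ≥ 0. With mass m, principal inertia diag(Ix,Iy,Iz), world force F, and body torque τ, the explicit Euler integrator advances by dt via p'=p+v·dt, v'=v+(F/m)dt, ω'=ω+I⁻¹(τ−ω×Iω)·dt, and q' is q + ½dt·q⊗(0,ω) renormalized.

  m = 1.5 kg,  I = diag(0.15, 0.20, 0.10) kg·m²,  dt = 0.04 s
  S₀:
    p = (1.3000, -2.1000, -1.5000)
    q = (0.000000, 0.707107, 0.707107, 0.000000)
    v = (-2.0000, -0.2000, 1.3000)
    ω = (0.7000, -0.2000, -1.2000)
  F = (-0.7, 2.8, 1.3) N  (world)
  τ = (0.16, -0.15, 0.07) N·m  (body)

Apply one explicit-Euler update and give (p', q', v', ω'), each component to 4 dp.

p' = (1.2200, -2.1080, -1.4480)
q' = (-0.0071, 0.6899, 0.7238, -0.0127)
v' = (-2.0187, -0.1253, 1.3347)
ω' = (0.7491, -0.2216, -1.1692)

α = I⁻¹(τ − ω×Iω) = (1.2267, -0.5400, 0.7700)
ω' = ω + α·dt = (0.7491, -0.2216, -1.1692)
2q̇ = q⊗(0,ω) = (-0.3535535, -0.8485284, 0.8485284, -0.6363963)
q + ½dt·q⊗(0,ω), renormalized = (-0.0071, 0.6899, 0.7238, -0.0127)
a = (-0.4667, 1.8667, 0.8667)
p + v·dt = (1.2200, -2.1080, -1.4480)
v' = v + a·dt = (-2.0187, -0.1253, 1.3347)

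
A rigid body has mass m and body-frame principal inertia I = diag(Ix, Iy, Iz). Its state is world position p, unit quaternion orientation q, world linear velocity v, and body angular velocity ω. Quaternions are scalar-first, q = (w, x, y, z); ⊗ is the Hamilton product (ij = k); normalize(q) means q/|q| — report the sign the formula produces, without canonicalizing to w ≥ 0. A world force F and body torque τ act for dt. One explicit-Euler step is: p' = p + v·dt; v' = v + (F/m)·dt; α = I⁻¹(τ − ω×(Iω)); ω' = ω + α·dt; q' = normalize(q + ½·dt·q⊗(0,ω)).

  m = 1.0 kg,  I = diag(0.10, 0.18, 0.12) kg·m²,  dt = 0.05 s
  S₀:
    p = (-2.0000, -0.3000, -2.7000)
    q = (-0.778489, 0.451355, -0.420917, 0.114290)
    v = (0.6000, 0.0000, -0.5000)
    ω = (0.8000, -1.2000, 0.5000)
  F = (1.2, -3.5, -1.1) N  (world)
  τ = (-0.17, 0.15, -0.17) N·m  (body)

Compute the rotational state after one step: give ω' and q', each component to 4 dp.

ω' = (0.6970, -1.1561, 0.4612)
q' = (-0.8010, 0.4336, -0.4006, 0.0994)

angular accel α = (-2.0600, 0.8778, -0.7767)
ω' = ω + α·dt = (0.6970, -1.1561, 0.4612)
q⊗(0,ω) = (-0.9233294, -0.6961017, 0.7999413, -0.5941369)
updated quaternion q' = (-0.8010, 0.4336, -0.4006, 0.0994)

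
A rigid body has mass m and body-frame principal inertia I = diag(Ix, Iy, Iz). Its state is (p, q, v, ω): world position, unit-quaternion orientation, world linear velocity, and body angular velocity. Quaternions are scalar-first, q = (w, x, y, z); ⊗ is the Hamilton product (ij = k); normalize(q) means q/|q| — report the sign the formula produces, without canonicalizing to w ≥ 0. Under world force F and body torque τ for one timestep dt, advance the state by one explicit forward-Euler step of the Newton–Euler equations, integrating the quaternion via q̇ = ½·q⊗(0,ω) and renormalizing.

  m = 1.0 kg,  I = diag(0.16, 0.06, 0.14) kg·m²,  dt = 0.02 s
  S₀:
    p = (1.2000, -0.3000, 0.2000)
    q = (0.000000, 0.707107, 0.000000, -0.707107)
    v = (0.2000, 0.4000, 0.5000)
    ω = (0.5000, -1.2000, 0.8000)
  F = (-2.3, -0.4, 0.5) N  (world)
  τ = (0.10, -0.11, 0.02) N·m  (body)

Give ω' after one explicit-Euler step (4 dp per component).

ω' = (0.5221, -1.2393, 0.7943)

ω×(Iω) gyroscopic = (-0.0768, 0.0080, 0.0600)
α = I⁻¹(τ − ω×Iω) = (1.1050, -1.9667, -0.2857)
new body rate ω' = (0.5221, -1.2393, 0.7943)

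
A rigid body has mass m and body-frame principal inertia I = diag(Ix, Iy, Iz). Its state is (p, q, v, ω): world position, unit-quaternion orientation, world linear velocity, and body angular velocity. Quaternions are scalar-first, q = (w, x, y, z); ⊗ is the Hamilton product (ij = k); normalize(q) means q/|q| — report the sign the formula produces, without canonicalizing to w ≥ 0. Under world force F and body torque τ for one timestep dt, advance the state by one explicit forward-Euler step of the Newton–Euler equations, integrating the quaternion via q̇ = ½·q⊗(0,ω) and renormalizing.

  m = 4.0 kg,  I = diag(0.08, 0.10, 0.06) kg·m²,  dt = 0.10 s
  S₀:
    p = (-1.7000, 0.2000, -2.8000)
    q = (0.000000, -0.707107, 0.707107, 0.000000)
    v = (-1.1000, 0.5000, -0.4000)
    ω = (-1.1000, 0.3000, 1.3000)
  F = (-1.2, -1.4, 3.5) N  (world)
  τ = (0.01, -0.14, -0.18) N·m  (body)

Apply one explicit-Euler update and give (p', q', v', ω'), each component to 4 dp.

p' = (-1.8100, 0.2500, -2.8400)
q' = (-0.0493, -0.6587, 0.7503, 0.0282)
v' = (-1.1300, 0.4650, -0.3125)
ω' = (-1.0680, 0.1886, 1.0110)

α = I⁻¹(τ − ω×Iω) = (0.3200, -1.1140, -2.8900)
ω + α·dt = (-1.0680, 0.1886, 1.0110)
Hamilton product q⊗(0,ω) = (-0.9899498, 0.9192391, 0.9192391, 0.5656856)
q' = normalize(q + ½dt·q⊗(0,ω)) = (-0.0493, -0.6587, 0.7503, 0.0282)
linear accel F/m = (-0.3000, -0.3500, 0.8750)
new position p' = (-1.8100, 0.2500, -2.8400)
v + (F/m)dt = (-1.1300, 0.4650, -0.3125)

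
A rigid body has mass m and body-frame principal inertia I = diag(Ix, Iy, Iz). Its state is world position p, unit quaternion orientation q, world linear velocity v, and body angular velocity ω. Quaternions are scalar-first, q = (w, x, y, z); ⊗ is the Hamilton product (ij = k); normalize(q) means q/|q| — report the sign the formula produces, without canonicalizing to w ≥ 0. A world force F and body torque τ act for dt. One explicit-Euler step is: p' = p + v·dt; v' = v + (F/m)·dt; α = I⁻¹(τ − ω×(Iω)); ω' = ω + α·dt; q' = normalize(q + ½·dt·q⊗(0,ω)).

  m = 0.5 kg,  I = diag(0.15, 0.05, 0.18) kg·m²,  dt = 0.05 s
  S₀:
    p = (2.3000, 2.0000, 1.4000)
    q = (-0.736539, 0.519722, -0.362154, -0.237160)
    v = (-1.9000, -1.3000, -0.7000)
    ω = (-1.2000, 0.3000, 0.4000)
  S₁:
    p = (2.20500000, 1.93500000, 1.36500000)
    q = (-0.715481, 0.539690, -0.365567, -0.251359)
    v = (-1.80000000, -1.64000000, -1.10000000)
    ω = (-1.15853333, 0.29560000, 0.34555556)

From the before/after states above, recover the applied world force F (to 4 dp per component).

F = (1.0000, -3.4000, -4.0000)

v₁ − v₀ = (0.10000000, -0.34000000, -0.40000000)
applied force F = (1.0000, -3.4000, -4.0000)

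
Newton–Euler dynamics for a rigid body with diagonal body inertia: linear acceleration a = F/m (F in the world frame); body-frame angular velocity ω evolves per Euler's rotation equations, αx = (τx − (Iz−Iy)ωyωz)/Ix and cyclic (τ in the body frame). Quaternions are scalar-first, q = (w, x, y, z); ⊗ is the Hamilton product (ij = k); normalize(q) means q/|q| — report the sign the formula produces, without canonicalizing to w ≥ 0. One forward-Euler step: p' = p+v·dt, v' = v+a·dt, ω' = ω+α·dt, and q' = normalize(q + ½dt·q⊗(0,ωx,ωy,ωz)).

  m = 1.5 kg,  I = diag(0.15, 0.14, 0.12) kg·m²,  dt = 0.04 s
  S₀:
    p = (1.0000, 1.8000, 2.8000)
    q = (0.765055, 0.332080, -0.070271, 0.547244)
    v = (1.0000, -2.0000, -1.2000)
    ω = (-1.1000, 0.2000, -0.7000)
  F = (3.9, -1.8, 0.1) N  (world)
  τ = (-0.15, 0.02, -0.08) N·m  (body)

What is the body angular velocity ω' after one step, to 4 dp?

gyro term ω×Iω = (0.0028, 0.0231, 0.0022)
(τ − ω×Iω)/I = (-1.0187, -0.0221, -0.6850)
new body rate ω' = (-1.1407, 0.1991, -0.7274)

ω' = (-1.1407, 0.1991, -0.7274)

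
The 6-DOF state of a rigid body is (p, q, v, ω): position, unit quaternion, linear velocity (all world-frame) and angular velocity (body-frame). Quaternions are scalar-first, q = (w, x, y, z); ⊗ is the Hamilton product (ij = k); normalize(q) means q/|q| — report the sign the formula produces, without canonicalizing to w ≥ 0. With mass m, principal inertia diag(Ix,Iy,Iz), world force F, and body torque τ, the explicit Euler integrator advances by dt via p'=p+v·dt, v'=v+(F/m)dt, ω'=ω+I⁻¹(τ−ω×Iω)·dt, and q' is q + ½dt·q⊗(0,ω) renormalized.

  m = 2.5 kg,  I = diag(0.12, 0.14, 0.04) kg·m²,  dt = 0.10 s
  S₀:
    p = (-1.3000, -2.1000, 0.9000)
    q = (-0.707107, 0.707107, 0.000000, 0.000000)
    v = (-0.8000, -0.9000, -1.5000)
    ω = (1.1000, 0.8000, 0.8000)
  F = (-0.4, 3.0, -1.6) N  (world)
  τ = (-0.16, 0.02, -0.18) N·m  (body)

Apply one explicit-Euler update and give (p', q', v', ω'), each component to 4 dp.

a = (-0.1600, 1.2000, -0.6400)
p' = p + v·dt = (-1.3800, -2.1900, 0.7500)
v + (F/m)dt = (-0.8160, -0.7800, -1.5640)
α = I⁻¹(τ − ω×Iω) = (-0.8000, -0.3600, -4.9400)
ω' = ω + α·dt = (1.0200, 0.7640, 0.3060)
2q̇ = q⊗(0,ω) = (-0.7778177, -0.7778177, -1.1313712, 0.0000000)
q + ½dt·q⊗(0,ω), renormalized = (-0.7437, 0.6661, -0.0564, 0.0000)

p' = (-1.3800, -2.1900, 0.7500)
q' = (-0.7437, 0.6661, -0.0564, 0.0000)
v' = (-0.8160, -0.7800, -1.5640)
ω' = (1.0200, 0.7640, 0.3060)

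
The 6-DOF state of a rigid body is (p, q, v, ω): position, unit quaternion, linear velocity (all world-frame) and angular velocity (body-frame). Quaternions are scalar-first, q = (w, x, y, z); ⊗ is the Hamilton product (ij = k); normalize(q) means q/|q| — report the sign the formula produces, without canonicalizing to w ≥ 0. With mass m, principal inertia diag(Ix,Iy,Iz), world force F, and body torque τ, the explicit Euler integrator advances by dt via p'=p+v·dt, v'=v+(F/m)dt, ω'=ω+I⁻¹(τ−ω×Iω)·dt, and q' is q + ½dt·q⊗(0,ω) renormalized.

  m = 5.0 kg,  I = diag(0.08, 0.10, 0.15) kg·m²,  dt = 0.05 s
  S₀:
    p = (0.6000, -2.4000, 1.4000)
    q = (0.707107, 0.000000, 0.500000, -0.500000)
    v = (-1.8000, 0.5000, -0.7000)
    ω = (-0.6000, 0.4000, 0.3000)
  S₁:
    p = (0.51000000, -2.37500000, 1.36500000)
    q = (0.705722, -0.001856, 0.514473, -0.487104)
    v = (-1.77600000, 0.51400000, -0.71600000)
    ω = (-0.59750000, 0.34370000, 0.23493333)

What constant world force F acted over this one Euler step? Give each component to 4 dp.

F = (2.4000, 1.4000, -1.6000)

velocity change Δv = (0.02400000, 0.01400000, -0.01600000)
m·(v₁−v₀)/dt = (2.4000, 1.4000, -1.6000)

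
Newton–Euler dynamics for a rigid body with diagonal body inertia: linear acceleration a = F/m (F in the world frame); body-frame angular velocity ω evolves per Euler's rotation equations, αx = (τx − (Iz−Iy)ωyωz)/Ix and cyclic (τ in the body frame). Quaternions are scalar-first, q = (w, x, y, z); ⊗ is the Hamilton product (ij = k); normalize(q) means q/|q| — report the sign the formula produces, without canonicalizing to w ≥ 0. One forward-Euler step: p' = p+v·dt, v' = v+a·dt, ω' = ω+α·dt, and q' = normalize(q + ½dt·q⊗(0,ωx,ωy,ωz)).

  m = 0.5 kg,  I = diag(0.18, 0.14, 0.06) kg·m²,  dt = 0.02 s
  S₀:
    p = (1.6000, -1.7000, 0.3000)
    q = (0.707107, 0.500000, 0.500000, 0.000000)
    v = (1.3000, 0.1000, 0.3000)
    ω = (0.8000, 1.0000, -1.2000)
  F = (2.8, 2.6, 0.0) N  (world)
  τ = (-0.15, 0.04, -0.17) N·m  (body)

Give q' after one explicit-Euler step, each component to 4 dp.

q' = (0.6980, 0.4996, 0.5130, -0.0075)

2q̇ = q⊗(0,ω) = (-0.9000000, -0.0343144, 1.3071070, -0.7485284)
updated quaternion q' = (0.6980, 0.4996, 0.5130, -0.0075)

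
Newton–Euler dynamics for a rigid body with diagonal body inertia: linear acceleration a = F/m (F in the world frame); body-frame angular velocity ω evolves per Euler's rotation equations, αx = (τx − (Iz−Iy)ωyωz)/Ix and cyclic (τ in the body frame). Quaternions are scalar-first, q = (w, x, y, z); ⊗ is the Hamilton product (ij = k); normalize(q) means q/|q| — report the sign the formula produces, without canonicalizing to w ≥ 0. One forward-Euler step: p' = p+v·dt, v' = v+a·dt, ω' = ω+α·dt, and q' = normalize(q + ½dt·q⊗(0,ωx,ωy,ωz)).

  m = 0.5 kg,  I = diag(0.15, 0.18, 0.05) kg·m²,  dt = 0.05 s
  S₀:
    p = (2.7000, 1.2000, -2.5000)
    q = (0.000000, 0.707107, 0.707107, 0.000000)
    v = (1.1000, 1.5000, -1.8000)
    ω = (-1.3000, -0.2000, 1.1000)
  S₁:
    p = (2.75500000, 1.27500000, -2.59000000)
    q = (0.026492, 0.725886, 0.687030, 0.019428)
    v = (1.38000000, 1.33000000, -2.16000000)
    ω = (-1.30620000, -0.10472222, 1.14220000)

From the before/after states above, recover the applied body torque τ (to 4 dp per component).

Δω = ω₁−ω₀ = (-0.00620000, 0.09527778, 0.04220000)
ω₀×(Iω₀) = (0.0286, -0.1430, 0.0078)
I·α + gyro = (0.0100, 0.2000, 0.0500)

τ = (0.0100, 0.2000, 0.0500)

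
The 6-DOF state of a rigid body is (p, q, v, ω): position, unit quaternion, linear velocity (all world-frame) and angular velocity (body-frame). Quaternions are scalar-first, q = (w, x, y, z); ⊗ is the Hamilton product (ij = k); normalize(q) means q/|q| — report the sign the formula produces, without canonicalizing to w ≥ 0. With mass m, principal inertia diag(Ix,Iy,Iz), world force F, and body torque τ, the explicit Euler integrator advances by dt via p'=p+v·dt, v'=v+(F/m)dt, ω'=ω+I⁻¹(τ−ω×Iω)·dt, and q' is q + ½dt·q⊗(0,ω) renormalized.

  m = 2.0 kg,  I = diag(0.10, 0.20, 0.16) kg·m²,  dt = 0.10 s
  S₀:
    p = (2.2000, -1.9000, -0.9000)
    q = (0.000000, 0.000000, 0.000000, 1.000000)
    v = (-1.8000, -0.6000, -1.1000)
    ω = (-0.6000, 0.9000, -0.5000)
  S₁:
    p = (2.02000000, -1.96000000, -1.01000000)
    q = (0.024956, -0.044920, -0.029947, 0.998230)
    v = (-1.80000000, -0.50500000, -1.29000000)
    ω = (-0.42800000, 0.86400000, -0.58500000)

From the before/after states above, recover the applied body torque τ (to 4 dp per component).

τ = (0.1900, -0.0900, -0.1900)

rate change Δω = (0.17200000, -0.03600000, -0.08500000)
ω₀×(Iω₀) = (0.0180, -0.0180, -0.0540)
applied torque τ = (0.1900, -0.0900, -0.1900)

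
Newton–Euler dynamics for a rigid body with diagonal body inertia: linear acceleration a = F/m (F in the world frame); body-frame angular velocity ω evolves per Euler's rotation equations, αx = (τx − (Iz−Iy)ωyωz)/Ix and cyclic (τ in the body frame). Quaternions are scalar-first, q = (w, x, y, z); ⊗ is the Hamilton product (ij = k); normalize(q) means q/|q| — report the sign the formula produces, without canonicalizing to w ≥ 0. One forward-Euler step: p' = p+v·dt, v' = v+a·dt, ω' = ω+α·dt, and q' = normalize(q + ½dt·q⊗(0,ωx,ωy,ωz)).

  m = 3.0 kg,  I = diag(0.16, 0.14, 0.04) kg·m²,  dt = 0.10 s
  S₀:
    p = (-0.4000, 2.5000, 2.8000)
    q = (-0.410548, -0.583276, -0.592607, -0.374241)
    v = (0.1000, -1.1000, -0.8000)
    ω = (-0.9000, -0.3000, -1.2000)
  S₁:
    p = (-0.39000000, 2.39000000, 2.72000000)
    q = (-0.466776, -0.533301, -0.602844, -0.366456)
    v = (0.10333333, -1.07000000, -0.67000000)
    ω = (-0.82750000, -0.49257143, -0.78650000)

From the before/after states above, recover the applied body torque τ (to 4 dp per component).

rate change Δω = (0.07250000, -0.19257143, 0.41350000)
gyro term ω₀×Iω₀ = (-0.0360, 0.1296, -0.0054)
applied torque τ = (0.0800, -0.1400, 0.1600)

τ = (0.0800, -0.1400, 0.1600)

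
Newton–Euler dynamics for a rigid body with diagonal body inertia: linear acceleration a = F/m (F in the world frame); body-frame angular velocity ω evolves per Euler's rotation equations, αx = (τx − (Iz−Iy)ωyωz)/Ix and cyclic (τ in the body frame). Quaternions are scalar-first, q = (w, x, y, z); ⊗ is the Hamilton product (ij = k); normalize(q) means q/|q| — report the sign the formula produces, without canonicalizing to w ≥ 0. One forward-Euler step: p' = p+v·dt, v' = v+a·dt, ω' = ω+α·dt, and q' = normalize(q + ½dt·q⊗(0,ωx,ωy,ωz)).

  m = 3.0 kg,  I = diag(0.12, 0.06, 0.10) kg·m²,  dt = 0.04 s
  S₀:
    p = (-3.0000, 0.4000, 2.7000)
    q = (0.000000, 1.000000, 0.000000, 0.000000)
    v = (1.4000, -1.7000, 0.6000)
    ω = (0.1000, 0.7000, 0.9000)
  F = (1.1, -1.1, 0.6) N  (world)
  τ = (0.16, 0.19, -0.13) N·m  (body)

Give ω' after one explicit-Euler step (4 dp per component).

ω' = (0.1449, 0.8255, 0.8497)

precession coupling ω×(Iω) = (0.0252, 0.0018, -0.0042)
α = I⁻¹(τ − ω×Iω) = (1.1233, 3.1367, -1.2580)
ω + α·dt = (0.1449, 0.8255, 0.8497)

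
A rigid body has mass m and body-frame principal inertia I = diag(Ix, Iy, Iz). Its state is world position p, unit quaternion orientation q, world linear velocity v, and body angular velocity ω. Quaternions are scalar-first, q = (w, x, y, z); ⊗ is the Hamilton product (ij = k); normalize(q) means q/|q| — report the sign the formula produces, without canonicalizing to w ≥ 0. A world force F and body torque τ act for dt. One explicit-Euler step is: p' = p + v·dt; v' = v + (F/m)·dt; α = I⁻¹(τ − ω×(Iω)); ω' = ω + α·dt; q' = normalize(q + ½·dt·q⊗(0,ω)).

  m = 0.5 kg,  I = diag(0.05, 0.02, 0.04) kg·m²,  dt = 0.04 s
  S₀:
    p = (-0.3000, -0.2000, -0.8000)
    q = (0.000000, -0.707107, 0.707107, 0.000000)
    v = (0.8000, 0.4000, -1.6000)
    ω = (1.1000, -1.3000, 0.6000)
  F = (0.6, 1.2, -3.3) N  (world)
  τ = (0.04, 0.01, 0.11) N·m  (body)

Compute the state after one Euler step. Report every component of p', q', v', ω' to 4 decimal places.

p' = (-0.2680, -0.1840, -0.8640)
q' = (0.0339, -0.6982, 0.7151, 0.0028)
v' = (0.8480, 0.4960, -1.8640)
ω' = (1.1445, -1.2932, 0.6671)

ω×(Iω) gyroscopic = (-0.0156, 0.0066, 0.0429)
angular accel α = (1.1120, 0.1700, 1.6775)
new body rate ω' = (1.1445, -1.2932, 0.6671)
2q̇ = q⊗(0,ω) = (1.6970568, 0.4242642, 0.4242642, 0.1414214)
updated quaternion q' = (0.0339, -0.6982, 0.7151, 0.0028)
p + v·dt = (-0.2680, -0.1840, -0.8640)
new velocity v' = (0.8480, 0.4960, -1.8640)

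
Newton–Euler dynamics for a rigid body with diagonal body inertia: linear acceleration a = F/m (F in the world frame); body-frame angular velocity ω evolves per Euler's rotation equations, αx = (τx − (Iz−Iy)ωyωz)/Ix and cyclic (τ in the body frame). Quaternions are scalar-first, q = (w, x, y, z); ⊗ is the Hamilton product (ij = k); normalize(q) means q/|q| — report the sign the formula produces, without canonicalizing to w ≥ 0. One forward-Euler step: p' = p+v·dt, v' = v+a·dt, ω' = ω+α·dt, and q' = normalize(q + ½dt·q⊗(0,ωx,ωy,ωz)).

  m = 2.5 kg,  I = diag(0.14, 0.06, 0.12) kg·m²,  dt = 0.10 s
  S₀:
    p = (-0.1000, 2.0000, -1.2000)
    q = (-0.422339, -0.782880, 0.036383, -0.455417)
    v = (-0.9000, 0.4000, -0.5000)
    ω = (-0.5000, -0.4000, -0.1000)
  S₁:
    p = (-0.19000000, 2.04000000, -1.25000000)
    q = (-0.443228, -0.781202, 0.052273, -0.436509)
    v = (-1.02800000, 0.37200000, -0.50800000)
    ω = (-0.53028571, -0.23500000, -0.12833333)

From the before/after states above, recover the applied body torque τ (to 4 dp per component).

τ = (-0.0400, 0.1000, -0.0500)

rate change Δω = (-0.03028571, 0.16500000, -0.02833333)
precession coupling = (0.0024, 0.0010, -0.0160)
τ = I·(Δω/dt) + ω₀×(Iω₀) = (-0.0400, 0.1000, -0.0500)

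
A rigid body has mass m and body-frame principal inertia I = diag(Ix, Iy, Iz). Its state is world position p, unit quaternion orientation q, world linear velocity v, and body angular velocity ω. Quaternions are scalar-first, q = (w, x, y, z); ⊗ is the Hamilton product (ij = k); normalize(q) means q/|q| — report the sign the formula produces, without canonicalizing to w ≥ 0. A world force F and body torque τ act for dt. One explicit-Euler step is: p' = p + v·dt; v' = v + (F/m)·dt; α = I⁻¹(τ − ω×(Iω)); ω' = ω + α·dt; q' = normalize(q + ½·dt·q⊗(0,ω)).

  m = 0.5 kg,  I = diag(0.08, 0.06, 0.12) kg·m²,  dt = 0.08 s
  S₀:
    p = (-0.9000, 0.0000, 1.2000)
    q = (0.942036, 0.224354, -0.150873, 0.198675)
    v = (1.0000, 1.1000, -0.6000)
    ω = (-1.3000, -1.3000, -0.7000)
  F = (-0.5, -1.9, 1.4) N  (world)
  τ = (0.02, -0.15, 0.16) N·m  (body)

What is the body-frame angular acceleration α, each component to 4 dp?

precession coupling ω×(Iω) = (0.0546, -0.0364, -0.0338)
α = I⁻¹(τ − ω×Iω) = (-0.4325, -1.8933, 1.6150)

α = (-0.4325, -1.8933, 1.6150)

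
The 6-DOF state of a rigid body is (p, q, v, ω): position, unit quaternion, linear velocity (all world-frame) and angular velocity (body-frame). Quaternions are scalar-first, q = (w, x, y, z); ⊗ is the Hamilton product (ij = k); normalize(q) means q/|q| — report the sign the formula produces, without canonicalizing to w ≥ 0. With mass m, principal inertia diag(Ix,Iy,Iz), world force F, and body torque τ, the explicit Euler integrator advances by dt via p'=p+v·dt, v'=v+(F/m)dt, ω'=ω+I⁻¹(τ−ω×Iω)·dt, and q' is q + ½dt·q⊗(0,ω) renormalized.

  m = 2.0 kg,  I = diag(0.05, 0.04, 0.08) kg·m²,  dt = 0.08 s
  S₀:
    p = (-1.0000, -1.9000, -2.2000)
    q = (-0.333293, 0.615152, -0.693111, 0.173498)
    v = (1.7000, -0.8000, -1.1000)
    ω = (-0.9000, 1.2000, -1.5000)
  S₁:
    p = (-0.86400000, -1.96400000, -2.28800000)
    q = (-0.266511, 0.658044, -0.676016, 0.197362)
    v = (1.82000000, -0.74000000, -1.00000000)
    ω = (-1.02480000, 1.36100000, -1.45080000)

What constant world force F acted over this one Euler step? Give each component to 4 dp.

Δv = v₁−v₀ = (0.12000000, 0.06000000, 0.10000000)
F = m·Δv/dt = (3.0000, 1.5000, 2.5000)

F = (3.0000, 1.5000, 2.5000)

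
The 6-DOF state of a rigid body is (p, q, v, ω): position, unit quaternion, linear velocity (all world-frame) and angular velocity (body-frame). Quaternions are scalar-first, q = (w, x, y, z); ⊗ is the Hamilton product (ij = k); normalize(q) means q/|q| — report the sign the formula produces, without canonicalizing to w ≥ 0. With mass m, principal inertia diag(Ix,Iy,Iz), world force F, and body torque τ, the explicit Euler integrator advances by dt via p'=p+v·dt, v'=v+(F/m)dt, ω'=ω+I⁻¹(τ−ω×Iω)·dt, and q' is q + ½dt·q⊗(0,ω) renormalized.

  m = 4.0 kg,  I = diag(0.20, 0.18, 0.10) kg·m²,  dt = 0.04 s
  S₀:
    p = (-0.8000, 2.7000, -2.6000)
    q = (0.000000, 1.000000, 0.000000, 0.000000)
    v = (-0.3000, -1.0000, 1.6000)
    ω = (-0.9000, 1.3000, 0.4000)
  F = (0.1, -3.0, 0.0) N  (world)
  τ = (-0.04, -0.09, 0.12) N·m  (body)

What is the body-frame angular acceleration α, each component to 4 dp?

α = (0.0080, -0.3000, 0.9660)

gyro term ω×Iω = (-0.0416, -0.0360, 0.0234)
angular accel α = (0.0080, -0.3000, 0.9660)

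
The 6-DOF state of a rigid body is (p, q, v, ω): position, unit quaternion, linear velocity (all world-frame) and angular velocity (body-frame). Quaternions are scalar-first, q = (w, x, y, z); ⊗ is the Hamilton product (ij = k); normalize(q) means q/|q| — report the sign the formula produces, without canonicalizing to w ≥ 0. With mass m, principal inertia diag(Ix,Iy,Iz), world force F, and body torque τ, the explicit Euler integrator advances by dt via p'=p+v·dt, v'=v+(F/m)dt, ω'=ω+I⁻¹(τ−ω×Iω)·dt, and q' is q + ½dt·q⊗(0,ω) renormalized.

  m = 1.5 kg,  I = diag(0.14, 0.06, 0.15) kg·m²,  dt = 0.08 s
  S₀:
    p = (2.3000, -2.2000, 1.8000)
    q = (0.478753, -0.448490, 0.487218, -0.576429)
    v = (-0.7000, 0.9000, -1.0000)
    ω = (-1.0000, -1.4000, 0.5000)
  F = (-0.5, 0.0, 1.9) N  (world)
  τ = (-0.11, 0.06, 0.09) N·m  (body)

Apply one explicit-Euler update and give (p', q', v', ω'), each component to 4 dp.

ω×(Iω) gyroscopic = (-0.0630, 0.0050, -0.1120)
α = I⁻¹(τ − ω×Iω) = (-0.3357, 0.9167, 1.3467)
ω + α·dt = (-1.0269, -1.3267, 0.6077)
2q̇ = q⊗(0,ω) = (0.5218297, -1.0421446, 0.1304198, 1.3544805)
updated quaternion q' = (0.4983, -0.4889, 0.4912, -0.5209)
linear accel F/m = (-0.3333, 0.0000, 1.2667)
p' = p + v·dt = (2.2440, -2.1280, 1.7200)
new velocity v' = (-0.7267, 0.9000, -0.8987)

p' = (2.2440, -2.1280, 1.7200)
q' = (0.4983, -0.4889, 0.4912, -0.5209)
v' = (-0.7267, 0.9000, -0.8987)
ω' = (-1.0269, -1.3267, 0.6077)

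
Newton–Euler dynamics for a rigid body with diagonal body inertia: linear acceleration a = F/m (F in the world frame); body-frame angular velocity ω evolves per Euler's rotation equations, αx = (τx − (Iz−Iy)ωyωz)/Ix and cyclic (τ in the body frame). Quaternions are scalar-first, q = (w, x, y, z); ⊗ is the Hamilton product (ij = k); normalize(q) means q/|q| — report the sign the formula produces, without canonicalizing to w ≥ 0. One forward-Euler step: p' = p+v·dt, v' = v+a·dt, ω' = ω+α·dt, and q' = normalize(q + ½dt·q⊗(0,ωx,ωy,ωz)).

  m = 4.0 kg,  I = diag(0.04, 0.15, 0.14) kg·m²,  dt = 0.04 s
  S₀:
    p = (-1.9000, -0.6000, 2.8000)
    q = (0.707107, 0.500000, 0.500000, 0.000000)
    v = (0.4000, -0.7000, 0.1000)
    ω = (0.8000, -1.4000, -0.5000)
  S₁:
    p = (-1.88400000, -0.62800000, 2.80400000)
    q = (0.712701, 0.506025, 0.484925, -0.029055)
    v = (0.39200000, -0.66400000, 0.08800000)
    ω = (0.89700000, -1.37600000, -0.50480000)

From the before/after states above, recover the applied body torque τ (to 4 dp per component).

rate change Δω = (0.09700000, 0.02400000, -0.00480000)
gyro term ω₀×Iω₀ = (-0.0070, 0.0400, -0.1232)
I·α + gyro = (0.0900, 0.1300, -0.1400)

τ = (0.0900, 0.1300, -0.1400)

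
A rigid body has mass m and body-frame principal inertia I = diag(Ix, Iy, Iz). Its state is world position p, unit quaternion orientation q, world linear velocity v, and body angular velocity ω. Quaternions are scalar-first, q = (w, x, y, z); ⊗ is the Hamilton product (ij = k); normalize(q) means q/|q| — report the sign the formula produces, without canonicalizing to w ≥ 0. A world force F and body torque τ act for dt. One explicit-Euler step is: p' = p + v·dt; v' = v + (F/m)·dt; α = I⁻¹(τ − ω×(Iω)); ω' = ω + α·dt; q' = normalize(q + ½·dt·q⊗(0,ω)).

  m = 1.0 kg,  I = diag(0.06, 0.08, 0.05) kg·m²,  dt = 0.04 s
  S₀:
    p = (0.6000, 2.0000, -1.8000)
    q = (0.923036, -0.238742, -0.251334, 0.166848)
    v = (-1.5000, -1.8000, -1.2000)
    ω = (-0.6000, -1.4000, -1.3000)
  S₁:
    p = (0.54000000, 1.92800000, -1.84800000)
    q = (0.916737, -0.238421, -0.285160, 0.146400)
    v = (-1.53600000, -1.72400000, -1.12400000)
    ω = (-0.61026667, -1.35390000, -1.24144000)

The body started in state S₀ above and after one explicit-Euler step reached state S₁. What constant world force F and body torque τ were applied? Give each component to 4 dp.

velocity change Δv = (-0.03600000, 0.07600000, 0.07600000)
applied force F = (-0.9000, 1.9000, 1.9000)
rate change Δω = (-0.01026667, 0.04610000, 0.05856000)
I·α + gyro = (-0.0700, 0.1000, 0.0900)

F = (-0.9000, 1.9000, 1.9000)
τ = (-0.0700, 0.1000, 0.0900)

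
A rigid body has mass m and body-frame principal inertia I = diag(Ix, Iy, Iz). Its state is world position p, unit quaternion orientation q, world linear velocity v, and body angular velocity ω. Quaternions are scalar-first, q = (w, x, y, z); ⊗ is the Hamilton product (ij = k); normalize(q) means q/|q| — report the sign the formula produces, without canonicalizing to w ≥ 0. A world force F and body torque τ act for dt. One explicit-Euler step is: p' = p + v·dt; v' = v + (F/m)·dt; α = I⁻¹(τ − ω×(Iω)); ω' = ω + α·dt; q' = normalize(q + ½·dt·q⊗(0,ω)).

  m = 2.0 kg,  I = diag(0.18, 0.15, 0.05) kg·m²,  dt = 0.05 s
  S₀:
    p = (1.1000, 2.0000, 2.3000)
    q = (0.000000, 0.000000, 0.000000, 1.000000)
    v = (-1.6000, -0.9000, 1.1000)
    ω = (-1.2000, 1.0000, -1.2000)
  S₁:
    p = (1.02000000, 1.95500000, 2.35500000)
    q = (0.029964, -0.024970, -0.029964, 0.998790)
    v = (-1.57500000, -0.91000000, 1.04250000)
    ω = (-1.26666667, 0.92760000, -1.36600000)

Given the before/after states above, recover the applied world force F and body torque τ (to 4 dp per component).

F = (1.0000, -0.4000, -2.3000)
τ = (-0.1200, -0.0300, -0.1300)

rate change Δω = (-0.06666667, -0.07240000, -0.16600000)
gyro term ω₀×Iω₀ = (0.1200, 0.1872, 0.0360)
τ = I·(Δω/dt) + ω₀×(Iω₀) = (-0.1200, -0.0300, -0.1300)
v₁ − v₀ = (0.02500000, -0.01000000, -0.05750000)
F = m·Δv/dt = (1.0000, -0.4000, -2.3000)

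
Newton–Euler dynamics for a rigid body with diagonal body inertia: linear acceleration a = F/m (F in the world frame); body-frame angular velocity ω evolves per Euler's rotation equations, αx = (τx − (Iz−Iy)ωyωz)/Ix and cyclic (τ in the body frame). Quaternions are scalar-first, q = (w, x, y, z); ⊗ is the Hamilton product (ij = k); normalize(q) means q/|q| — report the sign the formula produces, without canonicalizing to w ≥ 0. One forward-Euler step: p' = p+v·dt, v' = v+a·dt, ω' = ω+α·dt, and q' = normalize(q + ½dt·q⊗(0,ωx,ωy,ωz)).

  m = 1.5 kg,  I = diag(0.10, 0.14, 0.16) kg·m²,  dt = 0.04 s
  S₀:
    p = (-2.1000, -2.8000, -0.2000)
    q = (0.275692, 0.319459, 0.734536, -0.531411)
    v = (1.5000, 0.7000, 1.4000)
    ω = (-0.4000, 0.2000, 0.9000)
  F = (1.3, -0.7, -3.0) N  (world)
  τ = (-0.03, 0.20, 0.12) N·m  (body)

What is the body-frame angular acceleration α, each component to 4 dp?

α = (-0.3360, 1.2743, 0.7700)

precession coupling ω×(Iω) = (0.0036, 0.0216, -0.0032)
(τ − ω×Iω)/I = (-0.3360, 1.2743, 0.7700)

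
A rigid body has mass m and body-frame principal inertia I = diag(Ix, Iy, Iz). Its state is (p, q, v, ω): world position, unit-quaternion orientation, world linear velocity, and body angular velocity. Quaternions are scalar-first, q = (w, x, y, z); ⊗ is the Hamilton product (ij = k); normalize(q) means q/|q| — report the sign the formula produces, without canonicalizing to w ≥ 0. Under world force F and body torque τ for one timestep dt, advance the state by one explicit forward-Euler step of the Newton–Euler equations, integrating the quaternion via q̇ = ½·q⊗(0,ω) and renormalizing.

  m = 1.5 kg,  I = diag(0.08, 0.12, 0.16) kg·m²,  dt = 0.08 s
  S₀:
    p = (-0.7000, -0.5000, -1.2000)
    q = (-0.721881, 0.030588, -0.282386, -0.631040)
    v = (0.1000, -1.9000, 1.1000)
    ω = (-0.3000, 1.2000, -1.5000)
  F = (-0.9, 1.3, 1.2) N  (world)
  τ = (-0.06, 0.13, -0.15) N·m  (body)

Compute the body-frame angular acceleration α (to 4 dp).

gyro term ω×Iω = (-0.0720, -0.0360, -0.0144)
α = I⁻¹(τ − ω×Iω) = (0.1500, 1.3833, -0.8475)

α = (0.1500, 1.3833, -0.8475)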